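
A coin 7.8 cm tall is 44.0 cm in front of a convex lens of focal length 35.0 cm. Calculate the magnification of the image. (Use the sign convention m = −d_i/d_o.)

1/d_i = 1/f − 1/d_o = 1/(35.00) − 1/(44.0) = 0.005844, so d_i = 171.1 cm.
m = −d_i/d_o = −(171.1)/(44.0) = -3.89.
The image is real, inverted and enlarged, on the far side of the lens.

m = -3.89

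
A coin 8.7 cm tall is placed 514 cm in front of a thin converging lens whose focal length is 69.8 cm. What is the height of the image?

1/d_i = 1/f − 1/d_o = 1/(69.80) − 1/(514) = 0.01238, so d_i = 80.77 cm.
m = −d_i/d_o = -0.1571.
|h_i| = |m|·h_o = 0.1571 × 8.7 = 1.37 cm. The image is real, inverted and reduced, on the far side of the lens.

1.37 cm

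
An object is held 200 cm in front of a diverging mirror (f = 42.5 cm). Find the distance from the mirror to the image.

For a diverging mirror, f = -42.5 cm.
Mirror equation: 1/q = 1/f − 1/p = 1/(-42.50) − 1/(200) = -0.02353 − 0.005000 = -0.02853, so q = -35.1 cm.
The image is virtual, upright and reduced, behind the mirror.

35.1 cm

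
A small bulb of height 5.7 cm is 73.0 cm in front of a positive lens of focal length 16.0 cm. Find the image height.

1.60 cm

1/d_i = 1/f − 1/d_o = 1/(16.00) − 1/(73.0) = 0.04880, so d_i = 20.49 cm.
m = −d_i/d_o = -0.2807.
|h_i| = |m|·h_o = 0.2807 × 5.7 = 1.60 cm. The image is real, inverted and reduced, on the far side of the lens.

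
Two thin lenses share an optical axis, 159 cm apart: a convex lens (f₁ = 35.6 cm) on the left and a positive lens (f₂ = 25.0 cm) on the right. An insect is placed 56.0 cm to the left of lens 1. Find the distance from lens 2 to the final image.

Lens 1: 1/d_i1 = 1/f₁ − 1/d_o1 = 1/(35.6) − 1/(56.0) = 0.01023, so d_i1 = 97.73 cm.
The intermediate image is 97.73 cm to the right of lens 1, which is 159 − (97.73) = 61.27 cm to the left of lens 2, so d_o2 = +61.27 cm.
Lens 2: 1/d_i2 = 1/f₂ − 1/d_o2 = 1/(25.0) − 1/(61.27) = 0.02368, so d_i2 = 42.2 cm.
The final image is real, 42.2 cm to the right of lens 2 (overall magnification ≈ 1.2).

42.2 cm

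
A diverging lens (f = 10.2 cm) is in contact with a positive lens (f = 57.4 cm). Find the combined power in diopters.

P = -8.06 D

P₁ = 1/f₁ = 1/(-0.102 m) = -9.804 D; P₂ = 1/f₂ = 1/(0.574 m) = +1.742 D.
For thin lenses in contact, P = P₁ + P₂ = (-9.804) + (+1.742) = -8.06 D.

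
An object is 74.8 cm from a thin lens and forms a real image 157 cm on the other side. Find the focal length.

Real image ⇒ d_i = +157 cm.
1/f = 1/d_o + 1/d_i = 1/(74.8) + 1/(157) = 0.01974, so f = 50.7 cm.
Since f is positive, the thin lens is converging.

f = 50.7 cm (converging)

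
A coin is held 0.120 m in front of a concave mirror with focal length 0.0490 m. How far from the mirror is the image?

Mirror equation: 1/q = 1/f − 1/p = 1/(0.04900) − 1/(0.120) = 20.41 − 8.333 = 12.07, so q = 0.0828 m.
The image is real, inverted and reduced, in front of the mirror.

0.0828 m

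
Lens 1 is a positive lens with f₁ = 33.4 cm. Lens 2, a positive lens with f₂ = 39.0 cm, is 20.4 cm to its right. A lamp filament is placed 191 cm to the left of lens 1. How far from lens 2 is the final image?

13.3 cm

Lens 1: 1/d_i1 = 1/f₁ − 1/d_o1 = 1/(33.4) − 1/(191) = 0.02470, so d_i1 = 40.48 cm.
The intermediate image is 40.48 cm to the right of lens 1, which lies 20.08 cm to the right of lens 2 — a virtual object — so d_o2 = −20.08 cm.
Lens 2: 1/d_i2 = 1/f₂ − 1/d_o2 = 1/(39.0) − 1/(-20.08) = 0.07544, so d_i2 = 13.3 cm.
The final image is real, 13.3 cm to the right of lens 2 (overall magnification ≈ -0.14).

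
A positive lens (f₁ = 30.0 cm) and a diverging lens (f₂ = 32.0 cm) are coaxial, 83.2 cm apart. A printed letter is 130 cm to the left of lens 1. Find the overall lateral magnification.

Lens 1: 1/d_i1 = 1/(30.0) − 1/(130) = 0.02564, so d_i1 = 39.00 cm; m₁ = −d_i1/d_o1 = -0.3000.
d_o2 = 83.2 − (39.00) = 44.20 cm.
f₂ = −32.0 cm (diverging).
Lens 2: 1/d_i2 = 1/(-32.0) − 1/(44.20) = -0.05387, so d_i2 = -18.56 cm; m₂ = −d_i2/d_o2 = +0.4199.
m = m₁·m₂ = (-0.3000)(+0.4199) = -0.126.

m = -0.126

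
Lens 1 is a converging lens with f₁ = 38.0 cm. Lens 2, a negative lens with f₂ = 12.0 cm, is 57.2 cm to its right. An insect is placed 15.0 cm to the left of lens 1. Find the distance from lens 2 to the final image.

Lens 1: 1/d_i1 = 1/f₁ − 1/d_o1 = 1/(38.0) − 1/(15.0) = -0.04035, so d_i1 = -24.78 cm.
The intermediate image is 24.78 cm to the left of lens 1 (virtual), which is 57.2 − (-24.78) = 81.98 cm to the left of lens 2, so d_o2 = +81.98 cm.
Lens 2 is diverging, so f₂ = −12.0 cm.
Lens 2: 1/d_i2 = 1/f₂ − 1/d_o2 = 1/(-12.0) − 1/(81.98) = -0.09553, so d_i2 = -10.5 cm.
The final image is virtual, 10.5 cm to the left of lens 2 (overall magnification ≈ 0.21).

10.5 cm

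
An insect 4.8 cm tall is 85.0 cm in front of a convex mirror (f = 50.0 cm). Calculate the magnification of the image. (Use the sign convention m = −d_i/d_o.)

m = +0.370

For a convex mirror, f = -50.0 cm.
1/d_i = 1/f − 1/d_o = 1/(-50.00) − 1/(85.0) = -0.03176, so d_i = -31.48 cm.
m = −d_i/d_o = −(-31.48)/(85.0) = +0.370.
The image is virtual, upright and reduced, behind the mirror.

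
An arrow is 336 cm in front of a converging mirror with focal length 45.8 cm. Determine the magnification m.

1/d_i = 1/f − 1/d_o = 1/(45.80) − 1/(336) = 0.01886, so d_i = 53.03 cm.
m = −d_i/d_o = −(53.03)/(336) = -0.158.
The image is real, inverted and reduced, in front of the mirror.

m = -0.158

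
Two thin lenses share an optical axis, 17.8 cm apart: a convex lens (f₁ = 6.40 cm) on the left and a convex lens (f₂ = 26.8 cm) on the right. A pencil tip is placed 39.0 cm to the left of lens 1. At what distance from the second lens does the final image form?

Lens 1: 1/d_i1 = 1/f₁ − 1/d_o1 = 1/(6.40) − 1/(39.0) = 0.1306, so d_i1 = 7.656 cm.
The intermediate image is 7.656 cm to the right of lens 1, which is 17.8 − (7.656) = 10.14 cm to the left of lens 2, so d_o2 = +10.14 cm.
Lens 2: 1/d_i2 = 1/f₂ − 1/d_o2 = 1/(26.8) − 1/(10.14) = -0.06131, so d_i2 = -16.3 cm.
The final image is virtual, 16.3 cm to the left of lens 2 (overall magnification ≈ -0.32).

16.3 cm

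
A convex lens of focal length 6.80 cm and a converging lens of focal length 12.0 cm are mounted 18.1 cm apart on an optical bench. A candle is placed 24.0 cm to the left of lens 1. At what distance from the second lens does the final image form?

Lens 1: 1/d_i1 = 1/f₁ − 1/d_o1 = 1/(6.80) − 1/(24.0) = 0.1054, so d_i1 = 9.488 cm.
The intermediate image is 9.488 cm to the right of lens 1, which is 18.1 − (9.488) = 8.612 cm to the left of lens 2, so d_o2 = +8.612 cm.
Lens 2: 1/d_i2 = 1/f₂ − 1/d_o2 = 1/(12.0) − 1/(8.612) = -0.03278, so d_i2 = -30.5 cm.
The final image is virtual, 30.5 cm to the left of lens 2 (overall magnification ≈ -1.4).

30.5 cm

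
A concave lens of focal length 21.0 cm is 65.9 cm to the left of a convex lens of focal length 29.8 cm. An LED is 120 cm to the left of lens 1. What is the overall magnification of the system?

f₁ = −21.0 cm (diverging).
Lens 1: 1/d_i1 = 1/(-21.0) − 1/(120) = -0.05595, so d_i1 = -17.87 cm; m₁ = −d_i1/d_o1 = +0.1489.
d_o2 = 65.9 − (-17.87) = 83.77 cm.
Lens 2: 1/d_i2 = 1/(29.8) − 1/(83.77) = 0.02162, so d_i2 = 46.25 cm; m₂ = −d_i2/d_o2 = -0.5522.
m = m₁·m₂ = (+0.1489)(-0.5522) = -0.0822.

m = -0.0822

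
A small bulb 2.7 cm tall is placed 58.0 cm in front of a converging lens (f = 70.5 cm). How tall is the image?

1/d_i = 1/f − 1/d_o = 1/(70.50) − 1/(58.0) = -0.003057, so d_i = -327.1 cm.
m = −d_i/d_o = +5.640.
|h_i| = |m|·h_o = 5.640 × 2.7 = 15.2 cm. The image is virtual, upright and enlarged, on the same side as the object.

15.2 cm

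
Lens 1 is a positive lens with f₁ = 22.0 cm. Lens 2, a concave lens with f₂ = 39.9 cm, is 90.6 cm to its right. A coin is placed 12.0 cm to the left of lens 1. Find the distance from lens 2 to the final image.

29.8 cm

Lens 1: 1/d_i1 = 1/f₁ − 1/d_o1 = 1/(22.0) − 1/(12.0) = -0.03788, so d_i1 = -26.40 cm.
The intermediate image is 26.40 cm to the left of lens 1 (virtual), which is 90.6 − (-26.40) = 117.0 cm to the left of lens 2, so d_o2 = +117.0 cm.
Lens 2 is diverging, so f₂ = −39.9 cm.
Lens 2: 1/d_i2 = 1/f₂ − 1/d_o2 = 1/(-39.9) − 1/(117.0) = -0.03361, so d_i2 = -29.8 cm.
The final image is virtual, 29.8 cm to the left of lens 2 (overall magnification ≈ 0.56).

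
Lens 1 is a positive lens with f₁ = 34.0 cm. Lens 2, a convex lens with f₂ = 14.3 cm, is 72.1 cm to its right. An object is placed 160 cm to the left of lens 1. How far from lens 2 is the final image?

28.3 cm

Lens 1: 1/d_i1 = 1/f₁ − 1/d_o1 = 1/(34.0) − 1/(160) = 0.02316, so d_i1 = 43.17 cm.
The intermediate image is 43.17 cm to the right of lens 1, which is 72.1 − (43.17) = 28.93 cm to the left of lens 2, so d_o2 = +28.93 cm.
Lens 2: 1/d_i2 = 1/f₂ − 1/d_o2 = 1/(14.3) − 1/(28.93) = 0.03536, so d_i2 = 28.3 cm.
The final image is real, 28.3 cm to the right of lens 2 (overall magnification ≈ 0.26).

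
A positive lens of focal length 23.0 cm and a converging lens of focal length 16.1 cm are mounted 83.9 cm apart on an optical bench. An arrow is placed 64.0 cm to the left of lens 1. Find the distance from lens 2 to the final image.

24.2 cm

Lens 1: 1/d_i1 = 1/f₁ − 1/d_o1 = 1/(23.0) − 1/(64.0) = 0.02785, so d_i1 = 35.90 cm.
The intermediate image is 35.90 cm to the right of lens 1, which is 83.9 − (35.90) = 48.00 cm to the left of lens 2, so d_o2 = +48.00 cm.
Lens 2: 1/d_i2 = 1/f₂ − 1/d_o2 = 1/(16.1) − 1/(48.00) = 0.04128, so d_i2 = 24.2 cm.
The final image is real, 24.2 cm to the right of lens 2 (overall magnification ≈ 0.28).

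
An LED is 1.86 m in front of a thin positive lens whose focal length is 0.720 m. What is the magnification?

1/d_i = 1/f − 1/d_o = 1/(0.7200) − 1/(1.86) = 0.8513, so d_i = 1.175 m.
m = −d_i/d_o = −(1.175)/(1.86) = -0.632.
The image is real, inverted and reduced, on the far side of the lens.

m = -0.632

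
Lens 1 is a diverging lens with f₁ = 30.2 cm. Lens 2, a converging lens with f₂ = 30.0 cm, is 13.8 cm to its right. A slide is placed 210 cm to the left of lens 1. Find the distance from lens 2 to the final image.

Lens 1 is diverging, so f₁ = −30.2 cm.
Lens 1: 1/d_i1 = 1/f₁ − 1/d_o1 = 1/(-30.2) − 1/(210) = -0.03787, so d_i1 = -26.40 cm.
The intermediate image is 26.40 cm to the left of lens 1 (virtual), which is 13.8 − (-26.40) = 40.20 cm to the left of lens 2, so d_o2 = +40.20 cm.
Lens 2: 1/d_i2 = 1/f₂ − 1/d_o2 = 1/(30.0) − 1/(40.20) = 0.008458, so d_i2 = 118 cm.
The final image is real, 118 cm to the right of lens 2 (overall magnification ≈ -0.37).

118 cm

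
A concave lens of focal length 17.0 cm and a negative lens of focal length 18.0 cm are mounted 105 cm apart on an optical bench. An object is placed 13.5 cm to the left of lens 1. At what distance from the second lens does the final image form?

15.5 cm

Lens 1 is diverging, so f₁ = −17.0 cm.
Lens 1: 1/d_i1 = 1/f₁ − 1/d_o1 = 1/(-17.0) − 1/(13.5) = -0.1329, so d_i1 = -7.525 cm.
The intermediate image is 7.525 cm to the left of lens 1 (virtual), which is 105 − (-7.525) = 112.5 cm to the left of lens 2, so d_o2 = +112.5 cm.
Lens 2 is diverging, so f₂ = −18.0 cm.
Lens 2: 1/d_i2 = 1/f₂ − 1/d_o2 = 1/(-18.0) − 1/(112.5) = -0.06444, so d_i2 = -15.5 cm.
The final image is virtual, 15.5 cm to the left of lens 2 (overall magnification ≈ 0.077).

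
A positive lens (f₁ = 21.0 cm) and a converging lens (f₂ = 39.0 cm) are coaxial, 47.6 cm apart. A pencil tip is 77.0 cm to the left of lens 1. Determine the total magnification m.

Lens 1: 1/d_i1 = 1/(21.0) − 1/(77.0) = 0.03463, so d_i1 = 28.88 cm; m₁ = −d_i1/d_o1 = -0.3751.
d_o2 = 47.6 − (28.88) = 18.72 cm.
Lens 2: 1/d_i2 = 1/(39.0) − 1/(18.72) = -0.02778, so d_i2 = -36.00 cm; m₂ = −d_i2/d_o2 = +1.923.
m = m₁·m₂ = (-0.3751)(+1.923) = -0.721.

m = -0.721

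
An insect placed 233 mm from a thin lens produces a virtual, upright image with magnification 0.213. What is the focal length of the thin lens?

m = −d_i/d_o ⇒ d_i = −m·d_o = −(+0.213)·(233) = -49.63 mm.
1/f = 1/d_o + 1/d_i = 1/(233) + 1/(-49.63) = -0.01586, so f = -63.1 mm.
Since f is negative, the thin lens is diverging.

f = -63.1 mm (diverging)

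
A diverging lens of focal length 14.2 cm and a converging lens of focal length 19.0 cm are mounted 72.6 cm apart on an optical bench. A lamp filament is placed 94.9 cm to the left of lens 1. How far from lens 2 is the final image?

24.5 cm

Lens 1 is diverging, so f₁ = −14.2 cm.
Lens 1: 1/d_i1 = 1/f₁ − 1/d_o1 = 1/(-14.2) − 1/(94.9) = -0.08096, so d_i1 = -12.35 cm.
The intermediate image is 12.35 cm to the left of lens 1 (virtual), which is 72.6 − (-12.35) = 84.95 cm to the left of lens 2, so d_o2 = +84.95 cm.
Lens 2: 1/d_i2 = 1/f₂ − 1/d_o2 = 1/(19.0) − 1/(84.95) = 0.04086, so d_i2 = 24.5 cm.
The final image is real, 24.5 cm to the right of lens 2 (overall magnification ≈ -0.037).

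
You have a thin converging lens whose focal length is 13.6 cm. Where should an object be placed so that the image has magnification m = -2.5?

19.0 cm

m = −d_i/d_o ⇒ d_i = −m·d_o.
1/f = 1/d_o + 1/d_i = 1/d_o − 1/(m·d_o) = (1 − 1/m)/d_o, so d_o = f(1 − 1/m) = (13.60)(1 − 1/(-2.5)) = 19.0 cm.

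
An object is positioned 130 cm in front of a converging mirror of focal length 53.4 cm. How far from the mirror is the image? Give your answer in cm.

90.6 cm

Mirror equation: 1/v = 1/f − 1/u = 1/(53.40) − 1/(130) = 0.01873 − 0.007692 = 0.01103, so v = 90.6 cm.
The image is real, inverted and reduced, in front of the mirror.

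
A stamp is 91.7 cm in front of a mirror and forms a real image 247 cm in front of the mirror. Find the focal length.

f = 66.9 cm (concave)

Real image ⇒ d_i = +247 cm.
1/f = 1/d_o + 1/d_i = 1/(91.7) + 1/(247) = 0.01495, so f = 66.9 cm.
Since f is positive, the mirror is concave.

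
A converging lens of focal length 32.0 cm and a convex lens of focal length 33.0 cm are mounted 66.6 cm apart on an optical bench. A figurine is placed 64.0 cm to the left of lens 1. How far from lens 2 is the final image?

Lens 1: 1/d_i1 = 1/f₁ − 1/d_o1 = 1/(32.0) − 1/(64.0) = 0.01562, so d_i1 = 64.00 cm.
The intermediate image is 64.00 cm to the right of lens 1, which is 66.6 − (64.00) = 2.600 cm to the left of lens 2, so d_o2 = +2.600 cm.
Lens 2: 1/d_i2 = 1/f₂ − 1/d_o2 = 1/(33.0) − 1/(2.600) = -0.3543, so d_i2 = -2.82 cm.
The final image is virtual, 2.82 cm to the left of lens 2 (overall magnification ≈ -1.1).

2.82 cm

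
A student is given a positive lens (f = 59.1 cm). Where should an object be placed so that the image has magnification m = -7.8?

m = −d_i/d_o ⇒ d_i = −m·d_o.
1/f = 1/d_o + 1/d_i = 1/d_o − 1/(m·d_o) = (1 − 1/m)/d_o, so d_o = f(1 − 1/m) = (59.10)(1 − 1/(-7.8)) = 66.7 cm.

66.7 cm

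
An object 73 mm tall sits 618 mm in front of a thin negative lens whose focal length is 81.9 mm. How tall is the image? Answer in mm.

For a negative lens, f = -81.9 mm.
1/d_i = 1/f − 1/d_o = 1/(-81.90) − 1/(618) = -0.01383, so d_i = -72.32 mm.
m = −d_i/d_o = +0.1170.
|h_i| = |m|·h_o = 0.1170 × 73 = 8.54 mm. The image is virtual, upright and reduced, on the same side as the object.

8.54 mm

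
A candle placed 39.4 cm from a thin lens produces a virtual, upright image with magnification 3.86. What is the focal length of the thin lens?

f = 53.2 cm (converging)

m = −d_i/d_o ⇒ d_i = −m·d_o = −(+3.86)·(39.4) = -152.1 cm.
1/f = 1/d_o + 1/d_i = 1/(39.4) + 1/(-152.1) = 0.01881, so f = 53.2 cm.
Since f is positive, the thin lens is converging.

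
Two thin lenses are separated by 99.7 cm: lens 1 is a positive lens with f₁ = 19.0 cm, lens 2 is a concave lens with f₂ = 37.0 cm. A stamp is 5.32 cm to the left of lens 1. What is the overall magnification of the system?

m = +0.357

Lens 1: 1/d_i1 = 1/(19.0) − 1/(5.32) = -0.1353, so d_i1 = -7.389 cm; m₁ = −d_i1/d_o1 = +1.389.
d_o2 = 99.7 − (-7.389) = 107.1 cm.
f₂ = −37.0 cm (diverging).
Lens 2: 1/d_i2 = 1/(-37.0) − 1/(107.1) = -0.03636, so d_i2 = -27.50 cm; m₂ = −d_i2/d_o2 = +0.2568.
m = m₁·m₂ = (+1.389)(+0.2568) = +0.357.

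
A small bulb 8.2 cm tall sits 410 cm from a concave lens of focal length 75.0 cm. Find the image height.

1.27 cm

For a concave lens, f = -75.0 cm.
1/d_i = 1/f − 1/d_o = 1/(-75.00) − 1/(410) = -0.01577, so d_i = -63.40 cm.
m = −d_i/d_o = +0.1546.
|h_i| = |m|·h_o = 0.1546 × 8.2 = 1.27 cm. The image is virtual, upright and reduced, on the same side as the object.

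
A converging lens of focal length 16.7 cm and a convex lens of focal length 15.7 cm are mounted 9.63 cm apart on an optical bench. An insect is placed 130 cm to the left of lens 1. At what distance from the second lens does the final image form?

5.93 cm

Lens 1: 1/d_i1 = 1/f₁ − 1/d_o1 = 1/(16.7) − 1/(130) = 0.05219, so d_i1 = 19.16 cm.
The intermediate image is 19.16 cm to the right of lens 1, which lies 9.530 cm to the right of lens 2 — a virtual object — so d_o2 = −9.530 cm.
Lens 2: 1/d_i2 = 1/f₂ − 1/d_o2 = 1/(15.7) − 1/(-9.530) = 0.1686, so d_i2 = 5.93 cm.
The final image is real, 5.93 cm to the right of lens 2 (overall magnification ≈ -0.092).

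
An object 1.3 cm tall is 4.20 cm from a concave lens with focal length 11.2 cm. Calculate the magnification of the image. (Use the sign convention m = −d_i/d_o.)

For a concave lens, f = -11.2 cm.
1/d_i = 1/f − 1/d_o = 1/(-11.20) − 1/(4.20) = -0.3274, so d_i = -3.055 cm.
m = −d_i/d_o = −(-3.055)/(4.20) = +0.727.
The image is virtual, upright and reduced, on the same side as the object.

m = +0.727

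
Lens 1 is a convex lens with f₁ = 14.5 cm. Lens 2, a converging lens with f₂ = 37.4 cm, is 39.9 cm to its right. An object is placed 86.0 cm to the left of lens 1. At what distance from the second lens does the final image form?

Lens 1: 1/d_i1 = 1/f₁ − 1/d_o1 = 1/(14.5) − 1/(86.0) = 0.05734, so d_i1 = 17.44 cm.
The intermediate image is 17.44 cm to the right of lens 1, which is 39.9 − (17.44) = 22.46 cm to the left of lens 2, so d_o2 = +22.46 cm.
Lens 2: 1/d_i2 = 1/f₂ − 1/d_o2 = 1/(37.4) − 1/(22.46) = -0.01779, so d_i2 = -56.2 cm.
The final image is virtual, 56.2 cm to the left of lens 2 (overall magnification ≈ -0.51).

56.2 cm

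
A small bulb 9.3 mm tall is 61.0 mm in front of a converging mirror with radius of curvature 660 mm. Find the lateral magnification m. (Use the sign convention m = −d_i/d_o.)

m = +1.23

f = R/2 = 660/2 = 330.0 mm.
1/d_i = 1/f − 1/d_o = 1/(330.0) − 1/(61.0) = -0.01336, so d_i = -74.83 mm.
m = −d_i/d_o = −(-74.83)/(61.0) = +1.23.
The image is virtual, upright and enlarged, behind the mirror.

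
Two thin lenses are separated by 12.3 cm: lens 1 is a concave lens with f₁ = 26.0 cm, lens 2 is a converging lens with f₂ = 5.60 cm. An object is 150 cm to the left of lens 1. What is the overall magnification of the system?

f₁ = −26.0 cm (diverging).
Lens 1: 1/d_i1 = 1/(-26.0) − 1/(150) = -0.04513, so d_i1 = -22.16 cm; m₁ = −d_i1/d_o1 = +0.1477.
d_o2 = 12.3 − (-22.16) = 34.46 cm.
Lens 2: 1/d_i2 = 1/(5.60) − 1/(34.46) = 0.1496, so d_i2 = 6.687 cm; m₂ = −d_i2/d_o2 = -0.1940.
m = m₁·m₂ = (+0.1477)(-0.1940) = -0.0287.

m = -0.0287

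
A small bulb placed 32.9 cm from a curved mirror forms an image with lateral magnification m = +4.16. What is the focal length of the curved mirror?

m = −d_i/d_o ⇒ d_i = −m·d_o = −(+4.16)·(32.9) = -136.9 cm.
1/f = 1/d_o + 1/d_i = 1/(32.9) + 1/(-136.9) = 0.02309, so f = 43.3 cm.
Since f is positive, the curved mirror is concave.

f = 43.3 cm (concave)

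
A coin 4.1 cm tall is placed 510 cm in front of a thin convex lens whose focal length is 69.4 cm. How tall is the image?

0.646 cm

1/d_i = 1/f − 1/d_o = 1/(69.40) − 1/(510) = 0.01245, so d_i = 80.33 cm.
m = −d_i/d_o = -0.1575.
|h_i| = |m|·h_o = 0.1575 × 4.1 = 0.646 cm. The image is real, inverted and reduced, on the far side of the lens.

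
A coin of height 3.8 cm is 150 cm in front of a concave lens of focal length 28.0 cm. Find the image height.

0.598 cm

For a concave lens, f = -28.0 cm.
1/d_i = 1/f − 1/d_o = 1/(-28.00) − 1/(150) = -0.04238, so d_i = -23.60 cm.
m = −d_i/d_o = +0.1573.
|h_i| = |m|·h_o = 0.1573 × 3.8 = 0.598 cm. The image is virtual, upright and reduced, on the same side as the object.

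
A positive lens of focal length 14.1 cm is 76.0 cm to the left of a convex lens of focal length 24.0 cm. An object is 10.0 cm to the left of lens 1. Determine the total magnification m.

m = -0.955

Lens 1: 1/d_i1 = 1/(14.1) − 1/(10.0) = -0.02908, so d_i1 = -34.39 cm; m₁ = −d_i1/d_o1 = +3.439.
d_o2 = 76.0 − (-34.39) = 110.4 cm.
Lens 2: 1/d_i2 = 1/(24.0) − 1/(110.4) = 0.03261, so d_i2 = 30.67 cm; m₂ = −d_i2/d_o2 = -0.2778.
m = m₁·m₂ = (+3.439)(-0.2778) = -0.955.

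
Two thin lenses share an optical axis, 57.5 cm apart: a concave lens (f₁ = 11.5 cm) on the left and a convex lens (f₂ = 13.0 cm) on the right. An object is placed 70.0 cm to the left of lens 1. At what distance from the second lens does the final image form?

16.1 cm

Lens 1 is diverging, so f₁ = −11.5 cm.
Lens 1: 1/d_i1 = 1/f₁ − 1/d_o1 = 1/(-11.5) − 1/(70.0) = -0.1012, so d_i1 = -9.877 cm.
The intermediate image is 9.877 cm to the left of lens 1 (virtual), which is 57.5 − (-9.877) = 67.38 cm to the left of lens 2, so d_o2 = +67.38 cm.
Lens 2: 1/d_i2 = 1/f₂ − 1/d_o2 = 1/(13.0) − 1/(67.38) = 0.06208, so d_i2 = 16.1 cm.
The final image is real, 16.1 cm to the right of lens 2 (overall magnification ≈ -0.034).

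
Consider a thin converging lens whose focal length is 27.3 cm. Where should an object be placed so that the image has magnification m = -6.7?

31.4 cm

m = −d_i/d_o ⇒ d_i = −m·d_o.
1/f = 1/d_o + 1/d_i = 1/d_o − 1/(m·d_o) = (1 − 1/m)/d_o, so d_o = f(1 − 1/m) = (27.30)(1 − 1/(-6.7)) = 31.4 cm.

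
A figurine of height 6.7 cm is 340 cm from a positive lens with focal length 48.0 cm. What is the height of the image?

1.10 cm

1/d_i = 1/f − 1/d_o = 1/(48.00) − 1/(340) = 0.01789, so d_i = 55.89 cm.
m = −d_i/d_o = -0.1644.
|h_i| = |m|·h_o = 0.1644 × 6.7 = 1.10 cm. The image is real, inverted and reduced, on the far side of the lens.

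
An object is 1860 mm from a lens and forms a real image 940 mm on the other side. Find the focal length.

f = 624 mm (converging)

Real image ⇒ d_i = +940 mm.
1/f = 1/d_o + 1/d_i = 1/(1860) + 1/(940) = 0.001601, so f = 624 mm.
Since f is positive, the lens is converging.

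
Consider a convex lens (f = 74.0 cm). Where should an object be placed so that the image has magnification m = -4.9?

89.1 cm

m = −d_i/d_o ⇒ d_i = −m·d_o.
1/f = 1/d_o + 1/d_i = 1/d_o − 1/(m·d_o) = (1 − 1/m)/d_o, so d_o = f(1 − 1/m) = (74.00)(1 − 1/(-4.9)) = 89.1 cm.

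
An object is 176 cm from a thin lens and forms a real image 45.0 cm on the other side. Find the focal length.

f = 35.8 cm (converging)

Real image ⇒ d_i = +45.0 cm.
1/f = 1/d_o + 1/d_i = 1/(176) + 1/(45.0) = 0.02790, so f = 35.8 cm.
Since f is positive, the thin lens is converging.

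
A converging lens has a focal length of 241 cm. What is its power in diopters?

f = 241 cm = 2.41 m.
P = 1/f = 1/(2.41 m) = +0.415 D.

P = +0.415 D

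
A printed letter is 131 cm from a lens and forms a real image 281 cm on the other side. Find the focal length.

Real image ⇒ d_i = +281 cm.
1/f = 1/d_o + 1/d_i = 1/(131) + 1/(281) = 0.01119, so f = 89.3 cm.
Since f is positive, the lens is converging.

f = 89.3 cm (converging)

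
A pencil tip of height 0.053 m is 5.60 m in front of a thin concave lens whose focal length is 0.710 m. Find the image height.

0.00596 m

For a concave lens, f = -0.710 m.
1/d_i = 1/f − 1/d_o = 1/(-0.7100) − 1/(5.60) = -1.587, so d_i = -0.6301 m.
m = −d_i/d_o = +0.1125.
|h_i| = |m|·h_o = 0.1125 × 0.053 = 0.00596 m. The image is virtual, upright and reduced, on the same side as the object.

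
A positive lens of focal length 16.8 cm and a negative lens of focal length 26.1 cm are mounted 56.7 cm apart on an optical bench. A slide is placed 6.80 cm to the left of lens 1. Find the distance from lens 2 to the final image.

18.9 cm

Lens 1: 1/d_i1 = 1/f₁ − 1/d_o1 = 1/(16.8) − 1/(6.80) = -0.08754, so d_i1 = -11.42 cm.
The intermediate image is 11.42 cm to the left of lens 1 (virtual), which is 56.7 − (-11.42) = 68.12 cm to the left of lens 2, so d_o2 = +68.12 cm.
Lens 2 is diverging, so f₂ = −26.1 cm.
Lens 2: 1/d_i2 = 1/f₂ − 1/d_o2 = 1/(-26.1) − 1/(68.12) = -0.05299, so d_i2 = -18.9 cm.
The final image is virtual, 18.9 cm to the left of lens 2 (overall magnification ≈ 0.47).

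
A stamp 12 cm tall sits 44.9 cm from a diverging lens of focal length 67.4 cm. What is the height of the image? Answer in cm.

For a diverging lens, f = -67.4 cm.
1/d_i = 1/f − 1/d_o = 1/(-67.40) − 1/(44.9) = -0.03711, so d_i = -26.95 cm.
m = −d_i/d_o = +0.6002.
|h_i| = |m|·h_o = 0.6002 × 12 = 7.20 cm. The image is virtual, upright and reduced, on the same side as the object.

7.20 cm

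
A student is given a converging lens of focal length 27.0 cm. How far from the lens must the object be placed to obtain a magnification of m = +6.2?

m = −d_i/d_o ⇒ d_i = −m·d_o.
1/f = 1/d_o + 1/d_i = 1/d_o − 1/(m·d_o) = (1 − 1/m)/d_o, so d_o = f(1 − 1/m) = (27.00)(1 − 1/(+6.2)) = 22.6 cm.

22.6 cm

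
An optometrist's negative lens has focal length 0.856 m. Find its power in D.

For a negative lens, f = −0.856 m.
P = 1/f = 1/(-0.856 m) = -1.17 D.

P = -1.17 D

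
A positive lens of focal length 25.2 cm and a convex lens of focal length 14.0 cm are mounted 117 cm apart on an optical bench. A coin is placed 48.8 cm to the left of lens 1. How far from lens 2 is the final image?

Lens 1: 1/d_i1 = 1/f₁ − 1/d_o1 = 1/(25.2) − 1/(48.8) = 0.01919, so d_i1 = 52.11 cm.
The intermediate image is 52.11 cm to the right of lens 1, which is 117 − (52.11) = 64.89 cm to the left of lens 2, so d_o2 = +64.89 cm.
Lens 2: 1/d_i2 = 1/f₂ − 1/d_o2 = 1/(14.0) − 1/(64.89) = 0.05602, so d_i2 = 17.9 cm.
The final image is real, 17.9 cm to the right of lens 2 (overall magnification ≈ 0.29).

17.9 cm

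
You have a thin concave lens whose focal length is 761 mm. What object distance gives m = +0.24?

For a concave lens, f = -761 mm.
m = −d_i/d_o ⇒ d_i = −m·d_o.
1/f = 1/d_o + 1/d_i = 1/d_o − 1/(m·d_o) = (1 − 1/m)/d_o, so d_o = f(1 − 1/m) = (-761.0)(1 − 1/(+0.24)) = 2410 mm.

2410 mm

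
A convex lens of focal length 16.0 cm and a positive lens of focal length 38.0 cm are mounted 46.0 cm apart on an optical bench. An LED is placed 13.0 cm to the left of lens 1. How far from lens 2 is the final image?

Lens 1: 1/d_i1 = 1/f₁ − 1/d_o1 = 1/(16.0) − 1/(13.0) = -0.01442, so d_i1 = -69.33 cm.
The intermediate image is 69.33 cm to the left of lens 1 (virtual), which is 46.0 − (-69.33) = 115.3 cm to the left of lens 2, so d_o2 = +115.3 cm.
Lens 2: 1/d_i2 = 1/f₂ − 1/d_o2 = 1/(38.0) − 1/(115.3) = 0.01764, so d_i2 = 56.7 cm.
The final image is real, 56.7 cm to the right of lens 2 (overall magnification ≈ -2.6).

56.7 cm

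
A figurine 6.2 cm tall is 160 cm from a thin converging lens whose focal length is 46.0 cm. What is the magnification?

m = -0.404

1/d_i = 1/f − 1/d_o = 1/(46.00) − 1/(160) = 0.01549, so d_i = 64.56 cm.
m = −d_i/d_o = −(64.56)/(160) = -0.404.
The image is real, inverted and reduced, on the far side of the lens.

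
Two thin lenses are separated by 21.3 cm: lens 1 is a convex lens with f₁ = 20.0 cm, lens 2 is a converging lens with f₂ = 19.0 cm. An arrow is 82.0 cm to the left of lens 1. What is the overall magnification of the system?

m = -0.254

Lens 1: 1/d_i1 = 1/(20.0) − 1/(82.0) = 0.03780, so d_i1 = 26.45 cm; m₁ = −d_i1/d_o1 = -0.3226.
d_o2 = 21.3 − (26.45) = -5.150 cm (virtual object).
Lens 2: 1/d_i2 = 1/(19.0) − 1/(-5.150) = 0.2468, so d_i2 = 4.052 cm; m₂ = −d_i2/d_o2 = +0.7867.
m = m₁·m₂ = (-0.3226)(+0.7867) = -0.254.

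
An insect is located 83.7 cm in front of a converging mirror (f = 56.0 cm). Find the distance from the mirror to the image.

Mirror equation: 1/s_i = 1/f − 1/s_o = 1/(56.00) − 1/(83.7) = 0.01786 − 0.01195 = 0.005910, so s_i = 169 cm.
The image is real, inverted and enlarged, in front of the mirror.

169 cm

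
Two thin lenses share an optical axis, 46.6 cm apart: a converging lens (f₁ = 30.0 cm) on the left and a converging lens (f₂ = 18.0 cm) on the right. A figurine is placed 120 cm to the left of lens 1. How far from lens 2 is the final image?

Lens 1: 1/d_i1 = 1/f₁ − 1/d_o1 = 1/(30.0) − 1/(120) = 0.02500, so d_i1 = 40.00 cm.
The intermediate image is 40.00 cm to the right of lens 1, which is 46.6 − (40.00) = 6.600 cm to the left of lens 2, so d_o2 = +6.600 cm.
Lens 2: 1/d_i2 = 1/f₂ − 1/d_o2 = 1/(18.0) − 1/(6.600) = -0.09596, so d_i2 = -10.4 cm.
The final image is virtual, 10.4 cm to the left of lens 2 (overall magnification ≈ -0.53).

10.4 cm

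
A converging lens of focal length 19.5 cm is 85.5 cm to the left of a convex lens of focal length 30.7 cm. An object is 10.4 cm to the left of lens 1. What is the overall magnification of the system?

m = -0.853

Lens 1: 1/d_i1 = 1/(19.5) − 1/(10.4) = -0.04487, so d_i1 = -22.29 cm; m₁ = −d_i1/d_o1 = +2.143.
d_o2 = 85.5 − (-22.29) = 107.8 cm.
Lens 2: 1/d_i2 = 1/(30.7) − 1/(107.8) = 0.02330, so d_i2 = 42.92 cm; m₂ = −d_i2/d_o2 = -0.3982.
m = m₁·m₂ = (+2.143)(-0.3982) = -0.853.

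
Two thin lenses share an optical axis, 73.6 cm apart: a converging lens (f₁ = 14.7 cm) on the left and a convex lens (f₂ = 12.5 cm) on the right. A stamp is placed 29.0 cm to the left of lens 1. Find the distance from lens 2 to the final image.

17.5 cm

Lens 1: 1/d_i1 = 1/f₁ − 1/d_o1 = 1/(14.7) − 1/(29.0) = 0.03354, so d_i1 = 29.81 cm.
The intermediate image is 29.81 cm to the right of lens 1, which is 73.6 − (29.81) = 43.79 cm to the left of lens 2, so d_o2 = +43.79 cm.
Lens 2: 1/d_i2 = 1/f₂ − 1/d_o2 = 1/(12.5) − 1/(43.79) = 0.05716, so d_i2 = 17.5 cm.
The final image is real, 17.5 cm to the right of lens 2 (overall magnification ≈ 0.41).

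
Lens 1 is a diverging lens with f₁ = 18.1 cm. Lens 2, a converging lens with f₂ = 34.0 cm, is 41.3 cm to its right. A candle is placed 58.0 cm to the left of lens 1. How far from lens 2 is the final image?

88.8 cm

Lens 1 is diverging, so f₁ = −18.1 cm.
Lens 1: 1/d_i1 = 1/f₁ − 1/d_o1 = 1/(-18.1) − 1/(58.0) = -0.07249, so d_i1 = -13.80 cm.
The intermediate image is 13.80 cm to the left of lens 1 (virtual), which is 41.3 − (-13.80) = 55.10 cm to the left of lens 2, so d_o2 = +55.10 cm.
Lens 2: 1/d_i2 = 1/f₂ − 1/d_o2 = 1/(34.0) − 1/(55.10) = 0.01126, so d_i2 = 88.8 cm.
The final image is real, 88.8 cm to the right of lens 2 (overall magnification ≈ -0.38).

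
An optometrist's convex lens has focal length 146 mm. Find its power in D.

P = +6.85 D

f = 14.6 cm = 0.146 m.
P = 1/f = 1/(0.146 m) = +6.85 D.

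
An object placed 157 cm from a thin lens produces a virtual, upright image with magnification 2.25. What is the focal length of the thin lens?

m = −d_i/d_o ⇒ d_i = −m·d_o = −(+2.25)·(157) = -353.2 cm.
1/f = 1/d_o + 1/d_i = 1/(157) + 1/(-353.2) = 0.003538, so f = 283 cm.
Since f is positive, the thin lens is converging.

f = 283 cm (converging)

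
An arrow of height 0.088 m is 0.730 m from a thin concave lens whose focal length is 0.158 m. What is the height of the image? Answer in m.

0.0157 m

For a concave lens, f = -0.158 m.
1/d_i = 1/f − 1/d_o = 1/(-0.1580) − 1/(0.730) = -7.699, so d_i = -0.1299 m.
m = −d_i/d_o = +0.1779.
|h_i| = |m|·h_o = 0.1779 × 0.088 = 0.0157 m. The image is virtual, upright and reduced, on the same side as the object.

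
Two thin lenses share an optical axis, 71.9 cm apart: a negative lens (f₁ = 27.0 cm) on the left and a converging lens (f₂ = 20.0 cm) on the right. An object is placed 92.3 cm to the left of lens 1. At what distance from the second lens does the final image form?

Lens 1 is diverging, so f₁ = −27.0 cm.
Lens 1: 1/d_i1 = 1/f₁ − 1/d_o1 = 1/(-27.0) − 1/(92.3) = -0.04787, so d_i1 = -20.89 cm.
The intermediate image is 20.89 cm to the left of lens 1 (virtual), which is 71.9 − (-20.89) = 92.79 cm to the left of lens 2, so d_o2 = +92.79 cm.
Lens 2: 1/d_i2 = 1/f₂ − 1/d_o2 = 1/(20.0) − 1/(92.79) = 0.03922, so d_i2 = 25.5 cm.
The final image is real, 25.5 cm to the right of lens 2 (overall magnification ≈ -0.062).

25.5 cm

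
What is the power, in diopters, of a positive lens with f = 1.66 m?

P = 1/f = 1/(1.66 m) = +0.602 D.

P = +0.602 D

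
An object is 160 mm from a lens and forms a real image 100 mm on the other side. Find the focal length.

Real image ⇒ d_i = +100 mm.
1/f = 1/d_o + 1/d_i = 1/(160) + 1/(100) = 0.01625, so f = 61.5 mm.
Since f is positive, the lens is converging.

f = 61.5 mm (converging)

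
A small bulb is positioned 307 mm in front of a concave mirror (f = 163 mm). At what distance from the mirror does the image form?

348 mm

Mirror equation: 1/s_i = 1/f − 1/s_o = 1/(163.0) − 1/(307) = 0.006135 − 0.003257 = 0.002878, so s_i = 348 mm.
The image is real, inverted and enlarged, in front of the mirror.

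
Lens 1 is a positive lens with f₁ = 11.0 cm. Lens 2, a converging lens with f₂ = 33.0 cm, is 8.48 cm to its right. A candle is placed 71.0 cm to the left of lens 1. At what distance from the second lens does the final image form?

3.99 cm

Lens 1: 1/d_i1 = 1/f₁ − 1/d_o1 = 1/(11.0) − 1/(71.0) = 0.07682, so d_i1 = 13.02 cm.
The intermediate image is 13.02 cm to the right of lens 1, which lies 4.540 cm to the right of lens 2 — a virtual object — so d_o2 = −4.540 cm.
Lens 2: 1/d_i2 = 1/f₂ − 1/d_o2 = 1/(33.0) − 1/(-4.540) = 0.2506, so d_i2 = 3.99 cm.
The final image is real, 3.99 cm to the right of lens 2 (overall magnification ≈ -0.16).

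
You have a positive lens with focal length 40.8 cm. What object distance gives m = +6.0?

m = −d_i/d_o ⇒ d_i = −m·d_o.
1/f = 1/d_o + 1/d_i = 1/d_o − 1/(m·d_o) = (1 − 1/m)/d_o, so d_o = f(1 − 1/m) = (40.80)(1 − 1/(+6.0)) = 34.0 cm.

34.0 cm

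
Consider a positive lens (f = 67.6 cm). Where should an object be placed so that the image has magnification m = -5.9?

79.1 cm

m = −d_i/d_o ⇒ d_i = −m·d_o.
1/f = 1/d_o + 1/d_i = 1/d_o − 1/(m·d_o) = (1 − 1/m)/d_o, so d_o = f(1 − 1/m) = (67.60)(1 − 1/(-5.9)) = 79.1 cm.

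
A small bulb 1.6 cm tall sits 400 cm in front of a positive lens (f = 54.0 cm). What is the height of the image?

1/d_i = 1/f − 1/d_o = 1/(54.00) − 1/(400) = 0.01602, so d_i = 62.43 cm.
m = −d_i/d_o = -0.1561.
|h_i| = |m|·h_o = 0.1561 × 1.6 = 0.250 cm. The image is real, inverted and reduced, on the far side of the lens.

0.250 cm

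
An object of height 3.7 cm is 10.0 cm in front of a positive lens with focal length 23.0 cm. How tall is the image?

6.55 cm

1/d_i = 1/f − 1/d_o = 1/(23.00) − 1/(10.0) = -0.05652, so d_i = -17.69 cm.
m = −d_i/d_o = +1.769.
|h_i| = |m|·h_o = 1.769 × 3.7 = 6.55 cm. The image is virtual, upright and enlarged, on the same side as the object.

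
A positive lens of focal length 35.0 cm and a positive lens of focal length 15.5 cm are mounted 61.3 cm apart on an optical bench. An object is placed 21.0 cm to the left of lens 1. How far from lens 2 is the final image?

17.9 cm

Lens 1: 1/d_i1 = 1/f₁ − 1/d_o1 = 1/(35.0) − 1/(21.0) = -0.01905, so d_i1 = -52.50 cm.
The intermediate image is 52.50 cm to the left of lens 1 (virtual), which is 61.3 − (-52.50) = 113.8 cm to the left of lens 2, so d_o2 = +113.8 cm.
Lens 2: 1/d_i2 = 1/f₂ − 1/d_o2 = 1/(15.5) − 1/(113.8) = 0.05573, so d_i2 = 17.9 cm.
The final image is real, 17.9 cm to the right of lens 2 (overall magnification ≈ -0.39).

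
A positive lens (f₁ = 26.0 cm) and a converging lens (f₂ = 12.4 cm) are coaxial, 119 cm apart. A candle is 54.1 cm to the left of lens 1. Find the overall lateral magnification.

m = +0.203

Lens 1: 1/d_i1 = 1/(26.0) − 1/(54.1) = 0.01998, so d_i1 = 50.06 cm; m₁ = −d_i1/d_o1 = -0.9253.
d_o2 = 119 − (50.06) = 68.94 cm.
Lens 2: 1/d_i2 = 1/(12.4) − 1/(68.94) = 0.06614, so d_i2 = 15.12 cm; m₂ = −d_i2/d_o2 = -0.2193.
m = m₁·m₂ = (-0.9253)(-0.2193) = +0.203.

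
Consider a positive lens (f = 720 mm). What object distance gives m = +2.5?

m = −d_i/d_o ⇒ d_i = −m·d_o.
1/f = 1/d_o + 1/d_i = 1/d_o − 1/(m·d_o) = (1 − 1/m)/d_o, so d_o = f(1 − 1/m) = (720.0)(1 − 1/(+2.5)) = 432 mm.

432 mm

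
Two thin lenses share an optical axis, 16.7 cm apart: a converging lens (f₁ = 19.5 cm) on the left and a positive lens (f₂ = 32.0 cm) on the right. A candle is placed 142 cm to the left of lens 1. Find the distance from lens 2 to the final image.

Lens 1: 1/d_i1 = 1/f₁ − 1/d_o1 = 1/(19.5) − 1/(142) = 0.04424, so d_i1 = 22.60 cm.
The intermediate image is 22.60 cm to the right of lens 1, which lies 5.900 cm to the right of lens 2 — a virtual object — so d_o2 = −5.900 cm.
Lens 2: 1/d_i2 = 1/f₂ − 1/d_o2 = 1/(32.0) − 1/(-5.900) = 0.2007, so d_i2 = 4.98 cm.
The final image is real, 4.98 cm to the right of lens 2 (overall magnification ≈ -0.13).

4.98 cm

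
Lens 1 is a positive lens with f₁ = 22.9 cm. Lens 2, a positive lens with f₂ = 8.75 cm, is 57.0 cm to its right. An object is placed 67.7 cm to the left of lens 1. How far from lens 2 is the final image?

14.4 cm

Lens 1: 1/d_i1 = 1/f₁ − 1/d_o1 = 1/(22.9) − 1/(67.7) = 0.02890, so d_i1 = 34.61 cm.
The intermediate image is 34.61 cm to the right of lens 1, which is 57.0 − (34.61) = 22.39 cm to the left of lens 2, so d_o2 = +22.39 cm.
Lens 2: 1/d_i2 = 1/f₂ − 1/d_o2 = 1/(8.75) − 1/(22.39) = 0.06962, so d_i2 = 14.4 cm.
The final image is real, 14.4 cm to the right of lens 2 (overall magnification ≈ 0.33).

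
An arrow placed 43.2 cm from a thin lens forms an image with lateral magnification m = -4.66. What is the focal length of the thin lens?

f = 35.6 cm (converging)

m = −d_i/d_o ⇒ d_i = −m·d_o = −(-4.66)·(43.2) = 201.3 cm.
1/f = 1/d_o + 1/d_i = 1/(43.2) + 1/(201.3) = 0.02812, so f = 35.6 cm.
Since f is positive, the thin lens is converging.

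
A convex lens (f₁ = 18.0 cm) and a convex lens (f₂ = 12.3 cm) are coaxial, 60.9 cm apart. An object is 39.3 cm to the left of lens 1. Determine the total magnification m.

m = +0.675

Lens 1: 1/d_i1 = 1/(18.0) − 1/(39.3) = 0.03011, so d_i1 = 33.21 cm; m₁ = −d_i1/d_o1 = -0.8450.
d_o2 = 60.9 − (33.21) = 27.69 cm.
Lens 2: 1/d_i2 = 1/(12.3) − 1/(27.69) = 0.04519, so d_i2 = 22.13 cm; m₂ = −d_i2/d_o2 = -0.7992.
m = m₁·m₂ = (-0.8450)(-0.7992) = +0.675.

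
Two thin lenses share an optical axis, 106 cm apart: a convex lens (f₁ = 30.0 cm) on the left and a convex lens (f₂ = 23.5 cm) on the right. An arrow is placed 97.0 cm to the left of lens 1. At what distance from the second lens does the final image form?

37.6 cm

Lens 1: 1/d_i1 = 1/f₁ − 1/d_o1 = 1/(30.0) − 1/(97.0) = 0.02302, so d_i1 = 43.43 cm.
The intermediate image is 43.43 cm to the right of lens 1, which is 106 − (43.43) = 62.57 cm to the left of lens 2, so d_o2 = +62.57 cm.
Lens 2: 1/d_i2 = 1/f₂ − 1/d_o2 = 1/(23.5) − 1/(62.57) = 0.02657, so d_i2 = 37.6 cm.
The final image is real, 37.6 cm to the right of lens 2 (overall magnification ≈ 0.27).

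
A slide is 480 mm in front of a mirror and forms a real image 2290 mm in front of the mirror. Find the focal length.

Real image ⇒ d_i = +2290 mm.
1/f = 1/d_o + 1/d_i = 1/(480) + 1/(2290) = 0.002520, so f = 397 mm.
Since f is positive, the mirror is concave.

f = 397 mm (concave)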